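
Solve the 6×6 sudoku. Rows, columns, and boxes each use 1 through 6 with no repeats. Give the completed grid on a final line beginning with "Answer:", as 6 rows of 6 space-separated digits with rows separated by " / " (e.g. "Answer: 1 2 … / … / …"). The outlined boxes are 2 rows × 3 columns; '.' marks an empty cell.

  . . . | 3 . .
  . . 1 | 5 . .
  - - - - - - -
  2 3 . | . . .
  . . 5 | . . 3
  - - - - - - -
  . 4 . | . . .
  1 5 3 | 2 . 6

Step 1. [r4c5∈{1,2,4,6}] r4c5 is the only open cell in row 4 admitting 2. So r4c5=2.
Step 2. [r5c1∈{6}] r5c1's peers cover all but 6 ⇒ r5c1=6.
Step 3. [r5c4∈{1}] r5c4 is down to just 1, so r5c4=1.
Step 4. [r4c1∈{4}] only 4 remains possible at r4c1 ⇒ r4c1=4.
Step 5. [r3c3∈{6}] r3c3 has the single candidate 6 ⇒ r3c3=6.
Step 6. [r6c5∈{4}] r6c5's peers cover all but 4 ⇒ r6c5=4.
Step 7. [r2c6∈{2,4}] across row 2, 4 lands solely at r2c6. So r2c6=4.
Step 8. [r1c6∈{1,2}] across col 6, 2 lands solely at r1c6. So r1c6=2.
Step 9. [r5c6∈{5}] r5c6's peers cover all but 5 ⇒ r5c6=5.
Step 10. [r2c5∈{6}] r2c5 has the single candidate 6 ⇒ r2c5=6.
Step 11. [r3c6∈{1}] r3c6 is down to just 1, so r3c6=1.
Step 12. [r4c2∈{1}] only 1 remains possible at r4c2 ⇒ r4c2=1.
Step 13. [r1c2∈{6}] nothing but 6 survives at r1c2, so r1c2=6.
Step 14. [r5c5∈{3}] nothing but 3 survives at r5c5 ⇒ r5c5=3.
Step 15. [r1c1∈{5}] only 5 remains possible at r1c1, so r1c1=5.
Step 16. [r5c3∈{2}] r5c3 has the single candidate 2 ⇒ r5c3=2.
Step 17. [r2c2∈{2}] only 2 remains possible at r2c2. So r2c2=2.
Step 18. [r1c3∈{4}] r1c3 has the single candidate 4, so r1c3=4.
Step 19. [r4c4∈{6}] r4c4 has the single candidate 6, so r4c4=6.
Step 20. [r3c4∈{4}] r3c4's peers cover all but 4 ⇒ r3c4=4.
Step 21. [r3c5∈{5}] only 5 remains possible at r3c5. So r3c5=5.
Step 22. [r1c5∈{1}] nothing but 1 survives at r1c5, so r1c5=1.
Step 23. [r2c1∈{3}] r2c1 has the single candidate 3, so r2c1=3.

Answer: 5 6 4 3 1 2 / 3 2 1 5 6 4 / 2 3 6 4 5 1 / 4 1 5 6 2 3 / 6 4 2 1 3 5 / 1 5 3 2 4 6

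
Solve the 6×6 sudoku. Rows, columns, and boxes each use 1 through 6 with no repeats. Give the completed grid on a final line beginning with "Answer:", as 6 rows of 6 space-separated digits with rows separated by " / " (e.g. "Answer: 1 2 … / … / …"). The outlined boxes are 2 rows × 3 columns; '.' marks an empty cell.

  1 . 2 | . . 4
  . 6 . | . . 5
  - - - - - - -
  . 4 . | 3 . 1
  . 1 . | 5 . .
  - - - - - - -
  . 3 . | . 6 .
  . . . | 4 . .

Step 1. [r6c5∈{1,2,3,5}] across col 5, 5 lands solely at r6c5, so r6c5=5.
Step 2. [r3c5∈{2}] r3c5's peers cover all but 2 ⇒ r3c5=2.
Step 3. [r4c1∈{2,3,6}] across row 4, 2 lands solely at r4c1 ⇒ r4c1=2.
Step 4. [r2c1∈{3,4}] 3 has one home in col 1: r2c1. So r2c1=3.
Step 5. [r5c4∈{1,2}] in box 6, 1 fits only at r5c4, so r5c4=1.
Step 6. [r6c1∈{6}] r6c1's peers cover all but 6, so r6c1=6.
Step 7. [r3c3∈{5,6}] in row 3, 6 fits only at r3c3, so r3c3=6.
Step 8. [r5c1∈{4,5}] r5c1 is the only open cell in col 1 admitting 4 ⇒ r5c1=4.
Step 9. [r5c6∈{2}] r5c6 has the single candidate 2. So r5c6=2.
Step 10. [r4c5∈{4}] nothing but 4 survives at r4c5. So r4c5=4.
Step 11. [r1c2∈{5}] only 5 remains possible at r1c2, so r1c2=5.
Step 12. [r1c4∈{6}] only 6 remains possible at r1c4, so r1c4=6.
Step 13. [r2c4∈{2}] nothing but 2 survives at r2c4. So r2c4=2.
Step 14. [r4c3∈{3}] nothing but 3 survives at r4c3. So r4c3=3.
Step 15. [r2c5∈{1}] r2c5's peers cover all but 1, so r2c5=1.
Step 16. [r1c5∈{3}] only 3 remains possible at r1c5 ⇒ r1c5=3.
Step 17. [r6c3∈{1}] r6c3 has the single candidate 1. So r6c3=1.
Step 18. [r6c6∈{3}] only 3 remains possible at r6c6. So r6c6=3.
Step 19. [r4c6∈{6}] nothing but 6 survives at r4c6 ⇒ r4c6=6.
Step 20. [r5c3∈{5}] r5c3 has the single candidate 5, so r5c3=5.
Step 21. [r6c2∈{2}] r6c2 has the single candidate 2, so r6c2=2.
Step 22. [r3c1∈{5}] r3c1 has the single candidate 5. So r3c1=5.
Step 23. [r2c3∈{4}] only 4 remains possible at r2c3 ⇒ r2c3=4.

Answer: 1 5 2 6 3 4 / 3 6 4 2 1 5 / 5 4 6 3 2 1 / 2 1 3 5 4 6 / 4 3 5 1 6 2 / 6 2 1 4 5 3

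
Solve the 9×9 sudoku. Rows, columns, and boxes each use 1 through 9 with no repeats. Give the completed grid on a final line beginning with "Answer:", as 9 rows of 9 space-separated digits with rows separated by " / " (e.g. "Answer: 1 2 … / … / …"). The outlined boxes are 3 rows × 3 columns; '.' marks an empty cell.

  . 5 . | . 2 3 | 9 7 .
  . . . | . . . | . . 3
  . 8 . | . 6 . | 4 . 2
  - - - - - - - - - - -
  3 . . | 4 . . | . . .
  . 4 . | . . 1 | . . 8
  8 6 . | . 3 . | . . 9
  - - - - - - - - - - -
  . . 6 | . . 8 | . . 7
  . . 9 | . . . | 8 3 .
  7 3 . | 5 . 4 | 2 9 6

Step 1. [r1c9∈{1}] r1c9 is down to just 1. So r1c9=1.
Step 2. [r4c9∈{5}] nothing but 5 survives at r4c9, so r4c9=5.
Step 3. [r2c5∈{1,4,5,7,8,9}] 4 has one home in col 5: r2c5 ⇒ r2c5=4.
Step 4. [r9c5∈{1}] r9c5 is down to just 1, so r9c5=1.
Step 5. [r8c1∈{1,2,4,5}] row 8 places 5 nowhere but r8c1 ⇒ r8c1=5.
Step 6. [r8c2∈{1,2}] 1 has one home in row 8: r8c2, so r8c2=1.
Step 7. [r3c8∈{5}] r3c8 is down to just 5, so r3c8=5.
Step 8. [r8c5∈{7}] only 7 remains possible at r8c5 ⇒ r8c5=7.
Step 9. [r2c7∈{6}] only 6 remains possible at r2c7. So r2c7=6.
Step 10. [r7c2∈{2}] r7c2's peers cover all but 2 ⇒ r7c2=2.
Step 11. [r7c5∈{9}] r7c5 has the single candidate 9, so r7c5=9.
Step 12. [r6c8∈{1,2,4}] across row 6, 4 lands solely at r6c8 ⇒ r6c8=4.
Step 13. [r2c6∈{5,7,9}] across row 2, 5 lands solely at r2c6 ⇒ r2c6=5.
Step 14. [r6c3∈{1,2,5,7}] across row 6, 5 lands solely at r6c3, so r6c3=5.
Step 15. [r4c3∈{1,2,7}] box 4 places 1 nowhere but r4c3 ⇒ r4c3=1.
Step 16. [r4c7∈{7}] r4c7 is down to just 7. So r4c7=7.
Step 17. [r5c3∈{2,7}] r5c3 is the only open cell in box 4 admitting 7, so r5c3=7.
Step 18. [r5c1∈{2,9}] across box 4, 2 lands solely at r5c1. So r5c1=2.
Step 19. [r5c4∈{6,9}] across row 5, 9 lands solely at r5c4, so r5c4=9.
Step 20. [r4c6∈{2,6}] box 5 places 6 nowhere but r4c6 ⇒ r4c6=6.
Step 21. [r8c6∈{2}] r8c6 is down to just 2, so r8c6=2.
Step 22. [r2c2∈{7,9}] across col 2, 7 lands solely at r2c2. So r2c2=7.
Step 23. [r3c6∈{7,9}] in col 6, 9 fits only at r3c6 ⇒ r3c6=9.
Step 24. [r3c1∈{1}] r3c1's peers cover all but 1. So r3c1=1.
Step 25. [r2c8∈{8}] only 8 remains possible at r2c8. So r2c8=8.
Step 26. [r7c8∈{1}] r7c8's peers cover all but 1 ⇒ r7c8=1.
Step 27. [r7c1∈{4}] r7c1 is down to just 4, so r7c1=4.
Step 28. [r6c4∈{2,7}] across row 6, 2 lands solely at r6c4 ⇒ r6c4=2.
Step 29. [r1c4∈{8}] r1c4's peers cover all but 8. So r1c4=8.
Step 30. [r8c9∈{4}] r8c9 has the single candidate 4 ⇒ r8c9=4.
Step 31. [r7c4∈{3}] r7c4 has the single candidate 3. So r7c4=3.
Step 32. [r8c4∈{6}] nothing but 6 survives at r8c4. So r8c4=6.
Step 33. [r2c3∈{2}] only 2 remains possible at r2c3 ⇒ r2c3=2.
Step 34. [r6c7∈{1}] only 1 remains possible at r6c7, so r6c7=1.
Step 35. [r5c5∈{5}] only 5 remains possible at r5c5 ⇒ r5c5=5.
Step 36. [r2c1∈{9}] only 9 remains possible at r2c1 ⇒ r2c1=9.
Step 37. [r3c4∈{7}] r3c4 is down to just 7, so r3c4=7.
Step 38. [r5c7∈{3}] only 3 remains possible at r5c7. So r5c7=3.
Step 39. [r5c8∈{6}] r5c8's peers cover all but 6, so r5c8=6.
Step 40. [r2c4∈{1}] r2c4 has the single candidate 1, so r2c4=1.
Step 41. [r1c3∈{4}] r1c3 has the single candidate 4 ⇒ r1c3=4.
Step 42. [r6c6∈{7}] r6c6's peers cover all but 7. So r6c6=7.
Step 43. [r3c3∈{3}] r3c3 has the single candidate 3, so r3c3=3.
Step 44. [r7c7∈{5}] r7c7's peers cover all but 5. So r7c7=5.
Step 45. [r4c8∈{2}] only 2 remains possible at r4c8. So r4c8=2.
Step 46. [r4c5∈{8}] r4c5 has the single candidate 8. So r4c5=8.
Step 47. [r9c3∈{8}] r9c3 has the single candidate 8, so r9c3=8.
Step 48. [r1c1∈{6}] nothing but 6 survives at r1c1. So r1c1=6.
Step 49. [r4c2∈{9}] only 9 remains possible at r4c2 ⇒ r4c2=9.

Answer: 6 5 4 8 2 3 9 7 1 / 9 7 2 1 4 5 6 8 3 / 1 8 3 7 6 9 4 5 2 / 3 9 1 4 8 6 7 2 5 / 2 4 7 9 5 1 3 6 8 / 8 6 5 2 3 7 1 4 9 / 4 2 6 3 9 8 5 1 7 / 5 1 9 6 7 2 8 3 4 / 7 3 8 5 1 4 2 9 6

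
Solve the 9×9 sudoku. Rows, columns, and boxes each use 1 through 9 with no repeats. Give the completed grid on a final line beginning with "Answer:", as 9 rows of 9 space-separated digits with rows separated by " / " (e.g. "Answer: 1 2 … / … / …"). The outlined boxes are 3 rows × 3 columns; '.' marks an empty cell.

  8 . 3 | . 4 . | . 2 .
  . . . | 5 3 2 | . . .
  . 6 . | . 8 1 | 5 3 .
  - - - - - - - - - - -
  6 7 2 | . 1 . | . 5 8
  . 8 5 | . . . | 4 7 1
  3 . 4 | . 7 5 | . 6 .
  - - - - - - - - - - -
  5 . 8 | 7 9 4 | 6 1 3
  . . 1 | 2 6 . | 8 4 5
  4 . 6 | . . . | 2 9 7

Step 1. [r3c4∈{9}] r3c4 has the single candidate 9. So r3c4=9.
Step 2. [r2c3∈{7,9}] col 3 places 9 nowhere but r2c3 ⇒ r2c3=9.
Step 3. [r8c6∈{3}] r8c6's peers cover all but 3, so r8c6=3.
Step 4. [r6c7∈{9}] r6c7's peers cover all but 9. So r6c7=9.
Step 5. [r2c1∈{1,7}] r2c1 is the only open cell in col 1 admitting 1, so r2c1=1.
Step 6. [r1c4∈{6}] r1c4 is down to just 6, so r1c4=6.
Step 7. [r5c1∈{9}] nothing but 9 survives at r5c1 ⇒ r5c1=9.
Step 8. [r1c6∈{7}] r1c6's peers cover all but 7. So r1c6=7.
Step 9. [r6c4∈{8}] only 8 remains possible at r6c4, so r6c4=8.
Step 10. [r4c4∈{3,4}] row 4 places 4 nowhere but r4c4 ⇒ r4c4=4.
Step 11. [r3c9∈{4}] only 4 remains possible at r3c9, so r3c9=4.
Step 12. [r3c3∈{7}] only 7 remains possible at r3c3, so r3c3=7.
Step 13. [r2c2∈{4}] r2c2's peers cover all but 4. So r2c2=4.
Step 14. [r9c6∈{8}] r9c6 is down to just 8, so r9c6=8.
Step 15. [r2c7∈{7}] nothing but 7 survives at r2c7. So r2c7=7.
Step 16. [r3c1∈{2}] r3c1's peers cover all but 2, so r3c1=2.
Step 17. [r4c6∈{9}] only 9 remains possible at r4c6 ⇒ r4c6=9.
Step 18. [r6c2∈{1}] r6c2's peers cover all but 1 ⇒ r6c2=1.
Step 19. [r6c9∈{2}] nothing but 2 survives at r6c9, so r6c9=2.
Step 20. [r5c6∈{6}] r5c6's peers cover all but 6. So r5c6=6.
Step 21. [r4c7∈{3}] r4c7 is down to just 3, so r4c7=3.
Step 22. [r9c5∈{5}] r9c5's peers cover all but 5. So r9c5=5.
Step 23. [r1c9∈{9}] r1c9 has the single candidate 9. So r1c9=9.
Step 24. [r2c9∈{6}] r2c9's peers cover all but 6, so r2c9=6.
Step 25. [r5c4∈{3}] nothing but 3 survives at r5c4. So r5c4=3.
Step 26. [r9c4∈{1}] r9c4's peers cover all but 1. So r9c4=1.
Step 27. [r8c1∈{7}] r8c1 is down to just 7 ⇒ r8c1=7.
Step 28. [r5c5∈{2}] nothing but 2 survives at r5c5, so r5c5=2.
Step 29. [r1c7∈{1}] r1c7 has the single candidate 1 ⇒ r1c7=1.
Step 30. [r1c2∈{5}] r1c2 is down to just 5. So r1c2=5.
Step 31. [r7c2∈{2}] r7c2 is down to just 2 ⇒ r7c2=2.
Step 32. [r2c8∈{8}] only 8 remains possible at r2c8, so r2c8=8.
Step 33. [r9c2∈{3}] r9c2's peers cover all but 3, so r9c2=3.
Step 34. [r8c2∈{9}] only 9 remains possible at r8c2. So r8c2=9.

Answer: 8 5 3 6 4 7 1 2 9 / 1 4 9 5 3 2 7 8 6 / 2 6 7 9 8 1 5 3 4 / 6 7 2 4 1 9 3 5 8 / 9 8 5 3 2 6 4 7 1 / 3 1 4 8 7 5 9 6 2 / 5 2 8 7 9 4 6 1 3 / 7 9 1 2 6 3 8 4 5 / 4 3 6 1 5 8 2 9 7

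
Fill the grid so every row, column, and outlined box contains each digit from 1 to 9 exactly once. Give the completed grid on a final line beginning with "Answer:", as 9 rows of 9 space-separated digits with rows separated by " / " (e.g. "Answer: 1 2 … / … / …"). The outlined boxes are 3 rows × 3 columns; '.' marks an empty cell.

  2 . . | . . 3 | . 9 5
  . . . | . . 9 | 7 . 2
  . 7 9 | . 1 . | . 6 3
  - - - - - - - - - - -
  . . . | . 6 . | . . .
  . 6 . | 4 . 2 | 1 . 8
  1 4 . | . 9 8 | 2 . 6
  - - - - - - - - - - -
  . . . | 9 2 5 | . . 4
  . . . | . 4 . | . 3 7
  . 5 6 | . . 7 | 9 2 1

Step 1. [r5c1∈{3,5,7,9}] r5c1 is the only open cell in row 5 admitting 9 ⇒ r5c1=9.
Step 2. [r8c1∈{8}] r8c1 is down to just 8, so r8c1=8.
Step 3. [r4c7∈{3,4,5}] r4c7 is the only open cell in col 7 admitting 3. So r4c7=3.
Step 4. [r1c4∈{6,7,8}] row 1 places 6 nowhere but r1c4 ⇒ r1c4=6.
Step 5. [r8c4∈{1}] r8c4 is down to just 1. So r8c4=1.
Step 6. [r2c8∈{1,4,8}] r2c8 is the only open cell in col 8 admitting 1, so r2c8=1.
Step 7. [r9c1∈{3,4}] in row 9, 4 fits only at r9c1, so r9c1=4.
Step 8. [r3c1∈{5}] nothing but 5 survives at r3c1 ⇒ r3c1=5.
Step 9. [r4c1∈{7}] r4c1's peers cover all but 7 ⇒ r4c1=7.
Step 10. [r4c4∈{5}] r4c4's peers cover all but 5 ⇒ r4c4=5.
Step 11. [r2c4∈{8}] nothing but 8 survives at r2c4, so r2c4=8.
Step 12. [r3c7∈{4,8}] row 3 places 8 nowhere but r3c7. So r3c7=8.
Step 13. [r2c2∈{3}] r2c2 has the single candidate 3, so r2c2=3.
Step 14. [r6c4∈{3,7}] col 4 places 7 nowhere but r6c4, so r6c4=7.
Step 15. [r6c3∈{3,5}] row 6 places 3 nowhere but r6c3. So r6c3=3.
Step 16. [r7c2∈{1}] r7c2 has the single candidate 1 ⇒ r7c2=1.
Step 17. [r8c3∈{2}] only 2 remains possible at r8c3, so r8c3=2.
Step 18. [r1c2∈{8}] r1c2 is down to just 8. So r1c2=8.
Step 19. [r5c8∈{5,7}] 7 has one home in row 5: r5c8. So r5c8=7.
Step 20. [r9c5∈{3,8}] r9c5 is the only open cell in row 9 admitting 8, so r9c5=8.
Step 21. [r2c3∈{4}] nothing but 4 survives at r2c3. So r2c3=4.
Step 22. [r7c7∈{6}] only 6 remains possible at r7c7. So r7c7=6.
Step 23. [r3c6∈{4}] r3c6's peers cover all but 4. So r3c6=4.
Step 24. [r5c3∈{5}] r5c3's peers cover all but 5, so r5c3=5.
Step 25. [r7c8∈{8}] r7c8 has the single candidate 8, so r7c8=8.
Step 26. [r2c1∈{6}] r2c1 is down to just 6, so r2c1=6.
Step 27. [r5c5∈{3}] nothing but 3 survives at r5c5, so r5c5=3.
Step 28. [r1c7∈{4}] only 4 remains possible at r1c7 ⇒ r1c7=4.
Step 29. [r1c3∈{1}] r1c3 has the single candidate 1, so r1c3=1.
Step 30. [r4c9∈{9}] nothing but 9 survives at r4c9 ⇒ r4c9=9.
Step 31. [r7c1∈{3}] r7c1's peers cover all but 3 ⇒ r7c1=3.
Step 32. [r8c7∈{5}] nothing but 5 survives at r8c7, so r8c7=5.
Step 33. [r6c8∈{5}] r6c8 is down to just 5. So r6c8=5.
Step 34. [r8c2∈{9}] nothing but 9 survives at r8c2, so r8c2=9.
Step 35. [r7c3∈{7}] nothing but 7 survives at r7c3. So r7c3=7.
Step 36. [r3c4∈{2}] nothing but 2 survives at r3c4 ⇒ r3c4=2.
Step 37. [r4c3∈{8}] nothing but 8 survives at r4c3. So r4c3=8.
Step 38. [r4c8∈{4}] nothing but 4 survives at r4c8, so r4c8=4.
Step 39. [r2c5∈{5}] nothing but 5 survives at r2c5, so r2c5=5.
Step 40. [r1c5∈{7}] only 7 remains possible at r1c5. So r1c5=7.
Step 41. [r9c4∈{3}] r9c4's peers cover all but 3 ⇒ r9c4=3.
Step 42. [r8c6∈{6}] r8c6 has the single candidate 6. So r8c6=6.
Step 43. [r4c6∈{1}] nothing but 1 survives at r4c6. So r4c6=1.
Step 44. [r4c2∈{2}] only 2 remains possible at r4c2. So r4c2=2.

Answer: 2 8 1 6 7 3 4 9 5 / 6 3 4 8 5 9 7 1 2 / 5 7 9 2 1 4 8 6 3 / 7 2 8 5 6 1 3 4 9 / 9 6 5 4 3 2 1 7 8 / 1 4 3 7 9 8 2 5 6 / 3 1 7 9 2 5 6 8 4 / 8 9 2 1 4 6 5 3 7 / 4 5 6 3 8 7 9 2 1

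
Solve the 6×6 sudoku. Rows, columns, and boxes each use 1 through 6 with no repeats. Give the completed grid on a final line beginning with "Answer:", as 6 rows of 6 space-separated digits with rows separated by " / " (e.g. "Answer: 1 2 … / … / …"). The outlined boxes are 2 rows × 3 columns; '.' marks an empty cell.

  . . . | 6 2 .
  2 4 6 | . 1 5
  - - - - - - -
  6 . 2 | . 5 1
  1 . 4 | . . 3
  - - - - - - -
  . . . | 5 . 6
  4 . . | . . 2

Step 1. [r5c1∈{3}] r5c1's peers cover all but 3. So r5c1=3.
Step 2. [r5c3∈{1}] only 1 remains possible at r5c3. So r5c3=1.
Step 3. [r1c3∈{3,5}] 3 has one home in col 3: r1c3, so r1c3=3.
Step 4. [r4c2∈{5}] r4c2 has the single candidate 5, so r4c2=5.
Step 5. [r6c4∈{1,3}] row 6 places 1 nowhere but r6c4 ⇒ r6c4=1.
Step 6. [r6c5∈{3}] r6c5 is down to just 3 ⇒ r6c5=3.
Step 7. [r3c2∈{3}] r3c2's peers cover all but 3. So r3c2=3.
Step 8. [r4c5∈{6}] r4c5 is down to just 6, so r4c5=6.
Step 9. [r1c6∈{4}] only 4 remains possible at r1c6. So r1c6=4.
Step 10. [r1c2∈{1}] nothing but 1 survives at r1c2. So r1c2=1.
Step 11. [r5c5∈{4}] r5c5 has the single candidate 4 ⇒ r5c5=4.
Step 12. [r6c3∈{5}] nothing but 5 survives at r6c3 ⇒ r6c3=5.
Step 13. [r4c4∈{2}] r4c4 has the single candidate 2. So r4c4=2.
Step 14. [r6c2∈{6}] r6c2 is down to just 6. So r6c2=6.
Step 15. [r3c4∈{4}] r3c4 is down to just 4. So r3c4=4.
Step 16. [r5c2∈{2}] only 2 remains possible at r5c2 ⇒ r5c2=2.
Step 17. [r1c1∈{5}] r1c1's peers cover all but 5 ⇒ r1c1=5.
Step 18. [r2c4∈{3}] r2c4 has the single candidate 3. So r2c4=3.

Answer: 5 1 3 6 2 4 / 2 4 6 3 1 5 / 6 3 2 4 5 1 / 1 5 4 2 6 3 / 3 2 1 5 4 6 / 4 6 5 1 3 2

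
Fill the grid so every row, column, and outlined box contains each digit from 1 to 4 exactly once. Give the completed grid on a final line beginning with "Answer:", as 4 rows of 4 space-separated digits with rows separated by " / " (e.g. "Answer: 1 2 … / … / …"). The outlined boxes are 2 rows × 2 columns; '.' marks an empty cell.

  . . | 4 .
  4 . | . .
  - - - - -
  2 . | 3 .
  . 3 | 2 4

Step 1. [r3c4∈{1}] r3c4's peers cover all but 1 ⇒ r3c4=1.
Step 2. [r2c4∈{2,3}] across row 2, 3 lands solely at r2c4 ⇒ r2c4=3.
Step 3. [r2c2∈{1,2}] row 2 places 2 nowhere but r2c2, so r2c2=2.
Step 4. [r4c1∈{1}] r4c1 is down to just 1. So r4c1=1.
Step 5. [r2c3∈{1}] r2c3 is down to just 1. So r2c3=1.
Step 6. [r3c2∈{4}] r3c2's peers cover all but 4. So r3c2=4.
Step 7. [r1c2∈{1}] r1c2 is down to just 1, so r1c2=1.
Step 8. [r1c4∈{2}] r1c4's peers cover all but 2, so r1c4=2.
Step 9. [r1c1∈{3}] r1c1 has the single candidate 3. So r1c1=3.

Answer: 3 1 4 2 / 4 2 1 3 / 2 4 3 1 / 1 3 2 4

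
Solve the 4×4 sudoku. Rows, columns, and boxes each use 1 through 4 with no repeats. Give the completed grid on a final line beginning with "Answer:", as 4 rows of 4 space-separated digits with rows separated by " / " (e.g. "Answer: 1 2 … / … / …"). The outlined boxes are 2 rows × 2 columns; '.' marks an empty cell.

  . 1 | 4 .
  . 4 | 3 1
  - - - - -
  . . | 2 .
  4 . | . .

Step 1. [r3c2∈{3}] nothing but 3 survives at r3c2 ⇒ r3c2=3.
Step 2. [r1c1∈{2,3}] across row 1, 3 lands solely at r1c1. So r1c1=3.
Step 3. [r3c1∈{1}] nothing but 1 survives at r3c1. So r3c1=1.
Step 4. [r3c4∈{4}] only 4 remains possible at r3c4. So r3c4=4.
Step 5. [r4c4∈{3}] nothing but 3 survives at r4c4, so r4c4=3.
Step 6. [r4c2∈{2}] only 2 remains possible at r4c2. So r4c2=2.
Step 7. [r1c4∈{2}] only 2 remains possible at r1c4, so r1c4=2.
Step 8. [r2c1∈{2}] only 2 remains possible at r2c1. So r2c1=2.
Step 9. [r4c3∈{1}] r4c3 has the single candidate 1 ⇒ r4c3=1.

Answer: 3 1 4 2 / 2 4 3 1 / 1 3 2 4 / 4 2 1 3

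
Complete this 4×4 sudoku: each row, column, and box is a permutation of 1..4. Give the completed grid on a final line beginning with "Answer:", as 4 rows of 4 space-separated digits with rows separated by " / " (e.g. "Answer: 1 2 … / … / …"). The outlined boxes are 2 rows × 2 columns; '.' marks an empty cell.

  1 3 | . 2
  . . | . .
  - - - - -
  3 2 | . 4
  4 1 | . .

Step 1. [r4c4∈{3}] r4c4's peers cover all but 3, so r4c4=3.
Step 2. [r2c3∈{1,3,4}] across row 2, 3 lands solely at r2c3 ⇒ r2c3=3.
Step 3. [r2c1∈{2}] nothing but 2 survives at r2c1, so r2c1=2.
Step 4. [r2c4∈{1}] only 1 remains possible at r2c4 ⇒ r2c4=1.
Step 5. [r2c2∈{4}] only 4 remains possible at r2c2 ⇒ r2c2=4.
Step 6. [r3c3∈{1}] r3c3 is down to just 1, so r3c3=1.
Step 7. [r1c3∈{4}] nothing but 4 survives at r1c3 ⇒ r1c3=4.
Step 8. [r4c3∈{2}] r4c3's peers cover all but 2. So r4c3=2.

Answer: 1 3 4 2 / 2 4 3 1 / 3 2 1 4 / 4 1 2 3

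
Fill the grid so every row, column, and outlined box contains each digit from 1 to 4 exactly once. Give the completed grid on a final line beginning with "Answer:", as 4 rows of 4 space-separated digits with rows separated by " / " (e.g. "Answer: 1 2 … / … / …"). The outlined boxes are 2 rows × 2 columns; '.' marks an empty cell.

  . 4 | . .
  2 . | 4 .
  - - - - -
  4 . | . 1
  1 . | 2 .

Step 1. [r2c4∈{3}] only 3 remains possible at r2c4 ⇒ r2c4=3.
Step 2. [r4c2∈{3}] r4c2 has the single candidate 3, so r4c2=3.
Step 3. [r1c4∈{2}] r1c4 is down to just 2. So r1c4=2.
Step 4. [r2c2∈{1}] nothing but 1 survives at r2c2 ⇒ r2c2=1.
Step 5. [r1c3∈{1}] nothing but 1 survives at r1c3 ⇒ r1c3=1.
Step 6. [r3c2∈{2}] r3c2 is down to just 2, so r3c2=2.
Step 7. [r1c1∈{3}] r1c1 is down to just 3 ⇒ r1c1=3.
Step 8. [r4c4∈{4}] only 4 remains possible at r4c4. So r4c4=4.
Step 9. [r3c3∈{3}] nothing but 3 survives at r3c3. So r3c3=3.

Answer: 3 4 1 2 / 2 1 4 3 / 4 2 3 1 / 1 3 2 4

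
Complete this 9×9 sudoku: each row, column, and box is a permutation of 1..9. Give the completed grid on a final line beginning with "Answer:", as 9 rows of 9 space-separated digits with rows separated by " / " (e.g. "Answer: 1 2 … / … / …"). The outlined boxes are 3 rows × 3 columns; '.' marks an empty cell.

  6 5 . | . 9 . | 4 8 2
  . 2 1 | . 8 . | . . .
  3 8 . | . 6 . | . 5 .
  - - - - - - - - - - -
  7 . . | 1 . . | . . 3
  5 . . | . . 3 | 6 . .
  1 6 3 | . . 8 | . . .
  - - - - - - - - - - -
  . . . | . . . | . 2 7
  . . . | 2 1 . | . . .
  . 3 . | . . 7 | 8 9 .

Step 1. [r4c8∈{4}] only 4 remains possible at r4c8. So r4c8=4.
Step 2. [r4c2∈{9}] r4c2's peers cover all but 9. So r4c2=9.
Step 3. [r7c4∈{3,4,5,6,8,9}] col 4 places 8 nowhere but r7c4. So r7c4=8.
Step 4. [r9c9∈{1,4,5,6}] 1 has one home in row 9: r9c9, so r9c9=1.
Step 5. [r3c9∈{9}] r3c9 is down to just 9, so r3c9=9.
Step 6. [r8c9∈{4,5,6}] col 9 places 4 nowhere but r8c9 ⇒ r8c9=4.
Step 7. [r6c8∈{7}] r6c8 has the single candidate 7 ⇒ r6c8=7.
Step 8. [r9c4∈{4,5,6}] 6 has one home in col 4: r9c4, so r9c4=6.
Step 9. [r7c3∈{4,5,6,9}] across row 7, 6 lands solely at r7c3 ⇒ r7c3=6.
Step 10. [r8c3∈{5,7,8,9}] 9 has one home in col 3: r8c3 ⇒ r8c3=9.
Step 11. [r8c6∈{5}] r8c6's peers cover all but 5 ⇒ r8c6=5.
Step 12. [r9c5∈{4}] r9c5 is down to just 4 ⇒ r9c5=4.
Step 13. [r6c4∈{4,5,9}] across row 6, 4 lands solely at r6c4 ⇒ r6c4=4.
Step 14. [r3c4∈{7}] r3c4 is down to just 7, so r3c4=7.
Step 15. [r6c9∈{5}] nothing but 5 survives at r6c9, so r6c9=5.
Step 16. [r4c7∈{2}] only 2 remains possible at r4c7 ⇒ r4c7=2.
Step 17. [r5c3∈{2,4,8}] r5c3 is the only open cell in box 4 admitting 2. So r5c3=2.
Step 18. [r8c7∈{3}] r8c7 is down to just 3 ⇒ r8c7=3.
Step 19. [r7c1∈{4}] r7c1 is down to just 4, so r7c1=4.
Step 20. [r2c8∈{3,6}] r2c8 is the only open cell in col 8 admitting 3 ⇒ r2c8=3.
Step 21. [r3c6∈{1,2,4}] row 3 places 2 nowhere but r3c6. So r3c6=2.
Step 22. [r7c5∈{3}] r7c5 has the single candidate 3. So r7c5=3.
Step 23. [r6c5∈{2}] r6c5's peers cover all but 2. So r6c5=2.
Step 24. [r5c9∈{8}] nothing but 8 survives at r5c9 ⇒ r5c9=8.
Step 25. [r2c6∈{4}] r2c6's peers cover all but 4, so r2c6=4.
Step 26. [r9c1∈{2}] r9c1's peers cover all but 2 ⇒ r9c1=2.
Step 27. [r5c2∈{4}] r5c2 has the single candidate 4 ⇒ r5c2=4.
Step 28. [r4c6∈{6}] only 6 remains possible at r4c6, so r4c6=6.
Step 29. [r2c4∈{5}] r2c4's peers cover all but 5, so r2c4=5.
Step 30. [r2c1∈{9}] nothing but 9 survives at r2c1, so r2c1=9.
Step 31. [r5c5∈{7}] r5c5 is down to just 7 ⇒ r5c5=7.
Step 32. [r7c7∈{5}] r7c7 has the single candidate 5 ⇒ r7c7=5.
Step 33. [r2c7∈{7}] r2c7's peers cover all but 7 ⇒ r2c7=7.
Step 34. [r8c1∈{8}] nothing but 8 survives at r8c1. So r8c1=8.
Step 35. [r4c3∈{8}] only 8 remains possible at r4c3 ⇒ r4c3=8.
Step 36. [r8c8∈{6}] r8c8 has the single candidate 6 ⇒ r8c8=6.
Step 37. [r3c3∈{4}] r3c3 has the single candidate 4, so r3c3=4.
Step 38. [r7c6∈{9}] only 9 remains possible at r7c6, so r7c6=9.
Step 39. [r7c2∈{1}] only 1 remains possible at r7c2, so r7c2=1.
Step 40. [r4c5∈{5}] r4c5 has the single candidate 5. So r4c5=5.
Step 41. [r8c2∈{7}] only 7 remains possible at r8c2. So r8c2=7.
Step 42. [r9c3∈{5}] nothing but 5 survives at r9c3, so r9c3=5.
Step 43. [r6c7∈{9}] r6c7 has the single candidate 9, so r6c7=9.
Step 44. [r2c9∈{6}] r2c9's peers cover all but 6. So r2c9=6.
Step 45. [r5c4∈{9}] r5c4 is down to just 9 ⇒ r5c4=9.
Step 46. [r1c3∈{7}] r1c3's peers cover all but 7, so r1c3=7.
Step 47. [r1c4∈{3}] r1c4's peers cover all but 3, so r1c4=3.
Step 48. [r3c7∈{1}] only 1 remains possible at r3c7. So r3c7=1.
Step 49. [r1c6∈{1}] only 1 remains possible at r1c6. So r1c6=1.
Step 50. [r5c8∈{1}] only 1 remains possible at r5c8 ⇒ r5c8=1.

Answer: 6 5 7 3 9 1 4 8 2 / 9 2 1 5 8 4 7 3 6 / 3 8 4 7 6 2 1 5 9 / 7 9 8 1 5 6 2 4 3 / 5 4 2 9 7 3 6 1 8 / 1 6 3 4 2 8 9 7 5 / 4 1 6 8 3 9 5 2 7 / 8 7 9 2 1 5 3 6 4 / 2 3 5 6 4 7 8 9 1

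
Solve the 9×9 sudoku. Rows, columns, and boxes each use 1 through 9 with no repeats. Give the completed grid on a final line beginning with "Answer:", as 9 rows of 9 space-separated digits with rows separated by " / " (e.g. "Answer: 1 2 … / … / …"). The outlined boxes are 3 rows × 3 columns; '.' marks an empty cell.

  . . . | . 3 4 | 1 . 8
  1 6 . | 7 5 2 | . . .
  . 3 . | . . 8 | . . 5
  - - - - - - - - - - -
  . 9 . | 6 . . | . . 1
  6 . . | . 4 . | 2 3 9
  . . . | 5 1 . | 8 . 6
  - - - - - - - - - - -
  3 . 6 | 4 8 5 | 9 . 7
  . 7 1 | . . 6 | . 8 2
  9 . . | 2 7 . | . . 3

Step 1. [r4c1∈{2,4,5,7,8}] across col 1, 8 lands solely at r4c1, so r4c1=8.
Step 2. [r1c8∈{2,6,7,9}] across row 1, 6 lands solely at r1c8 ⇒ r1c8=6.
Step 3. [r3c8∈{2,4,7,9}] r3c8 is the only open cell in col 8 admitting 2. So r3c8=2.
Step 4. [r3c7∈{4,7}] across box 3, 7 lands solely at r3c7. So r3c7=7.
Step 5. [r1c4∈{9}] only 9 remains possible at r1c4, so r1c4=9.
Step 6. [r3c1∈{4}] r3c1's peers cover all but 4 ⇒ r3c1=4.
Step 7. [r8c7∈{4,5}] 4 has one home in row 8: r8c7. So r8c7=4.
Step 8. [r4c7∈{5}] nothing but 5 survives at r4c7. So r4c7=5.
Step 9. [r9c8∈{1,5}] col 8 places 5 nowhere but r9c8. So r9c8=5.
Step 10. [r5c6∈{7}] only 7 remains possible at r5c6. So r5c6=7.
Step 11. [r9c2∈{4,8}] 8 has one home in col 2: r9c2 ⇒ r9c2=8.
Step 12. [r6c2∈{2,4}] col 2 places 4 nowhere but r6c2, so r6c2=4.
Step 13. [r6c8∈{7}] r6c8 has the single candidate 7, so r6c8=7.
Step 14. [r6c1∈{2}] r6c1's peers cover all but 2, so r6c1=2.
Step 15. [r1c3∈{2,5,7}] 2 has one home in col 3: r1c3, so r1c3=2.
Step 16. [r1c2∈{5}] r1c2 is down to just 5. So r1c2=5.
Step 17. [r4c6∈{3}] only 3 remains possible at r4c6. So r4c6=3.
Step 18. [r2c8∈{4,9}] across col 8, 9 lands solely at r2c8 ⇒ r2c8=9.
Step 19. [r7c2∈{2}] nothing but 2 survives at r7c2. So r7c2=2.
Step 20. [r8c1∈{5}] only 5 remains possible at r8c1 ⇒ r8c1=5.
Step 21. [r1c1∈{7}] r1c1 is down to just 7 ⇒ r1c1=7.
Step 22. [r6c3∈{3}] r6c3 is down to just 3. So r6c3=3.
Step 23. [r2c7∈{3}] r2c7 has the single candidate 3. So r2c7=3.
Step 24. [r4c5∈{2}] r4c5 has the single candidate 2. So r4c5=2.
Step 25. [r5c2∈{1}] r5c2 has the single candidate 1 ⇒ r5c2=1.
Step 26. [r5c3∈{5}] r5c3 has the single candidate 5. So r5c3=5.
Step 27. [r2c3∈{8}] r2c3's peers cover all but 8. So r2c3=8.
Step 28. [r3c3∈{9}] r3c3's peers cover all but 9 ⇒ r3c3=9.
Step 29. [r7c8∈{1}] r7c8 has the single candidate 1. So r7c8=1.
Step 30. [r9c7∈{6}] r9c7's peers cover all but 6, so r9c7=6.
Step 31. [r4c8∈{4}] nothing but 4 survives at r4c8. So r4c8=4.
Step 32. [r9c6∈{1}] r9c6 is down to just 1 ⇒ r9c6=1.
Step 33. [r5c4∈{8}] r5c4's peers cover all but 8. So r5c4=8.
Step 34. [r2c9∈{4}] r2c9 has the single candidate 4 ⇒ r2c9=4.
Step 35. [r6c6∈{9}] nothing but 9 survives at r6c6. So r6c6=9.
Step 36. [r4c3∈{7}] only 7 remains possible at r4c3. So r4c3=7.
Step 37. [r8c4∈{3}] nothing but 3 survives at r8c4. So r8c4=3.
Step 38. [r8c5∈{9}] only 9 remains possible at r8c5 ⇒ r8c5=9.
Step 39. [r3c4∈{1}] r3c4 is down to just 1, so r3c4=1.
Step 40. [r3c5∈{6}] nothing but 6 survives at r3c5 ⇒ r3c5=6.
Step 41. [r9c3∈{4}] nothing but 4 survives at r9c3, so r9c3=4.

Answer: 7 5 2 9 3 4 1 6 8 / 1 6 8 7 5 2 3 9 4 / 4 3 9 1 6 8 7 2 5 / 8 9 7 6 2 3 5 4 1 / 6 1 5 8 4 7 2 3 9 / 2 4 3 5 1 9 8 7 6 / 3 2 6 4 8 5 9 1 7 / 5 7 1 3 9 6 4 8 2 / 9 8 4 2 7 1 6 5 3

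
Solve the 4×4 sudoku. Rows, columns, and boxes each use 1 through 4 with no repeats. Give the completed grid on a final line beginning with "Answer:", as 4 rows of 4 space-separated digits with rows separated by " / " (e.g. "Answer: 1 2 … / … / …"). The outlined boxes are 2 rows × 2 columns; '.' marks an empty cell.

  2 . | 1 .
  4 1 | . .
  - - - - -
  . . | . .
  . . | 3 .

Step 1. [r3c3∈{2,4}] col 3 places 4 nowhere but r3c3 ⇒ r3c3=4.
Step 2. [r1c2∈{3}] only 3 remains possible at r1c2 ⇒ r1c2=3.
Step 3. [r4c1∈{1}] r4c1 is down to just 1 ⇒ r4c1=1.
Step 4. [r4c4∈{2}] r4c4 is down to just 2, so r4c4=2.
Step 5. [r4c2∈{4}] r4c2 is down to just 4 ⇒ r4c2=4.
Step 6. [r3c4∈{1}] r3c4 has the single candidate 1, so r3c4=1.
Step 7. [r2c3∈{2}] r2c3 has the single candidate 2 ⇒ r2c3=2.
Step 8. [r1c4∈{4}] r1c4's peers cover all but 4, so r1c4=4.
Step 9. [r3c2∈{2}] r3c2 has the single candidate 2. So r3c2=2.
Step 10. [r2c4∈{3}] only 3 remains possible at r2c4. So r2c4=3.
Step 11. [r3c1∈{3}] only 3 remains possible at r3c1. So r3c1=3.

Answer: 2 3 1 4 / 4 1 2 3 / 3 2 4 1 / 1 4 3 2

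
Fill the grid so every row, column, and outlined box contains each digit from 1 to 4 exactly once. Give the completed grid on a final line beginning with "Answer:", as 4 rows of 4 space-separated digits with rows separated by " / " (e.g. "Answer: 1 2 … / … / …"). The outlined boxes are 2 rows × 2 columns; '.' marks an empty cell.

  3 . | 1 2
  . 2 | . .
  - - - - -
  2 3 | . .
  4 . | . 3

Step 1. [r2c4∈{4}] nothing but 4 survives at r2c4. So r2c4=4.
Step 2. [r3c4∈{1}] nothing but 1 survives at r3c4 ⇒ r3c4=1.
Step 3. [r4c2∈{1}] r4c2's peers cover all but 1, so r4c2=1.
Step 4. [r1c2∈{4}] only 4 remains possible at r1c2. So r1c2=4.
Step 5. [r3c3∈{4}] r3c3's peers cover all but 4 ⇒ r3c3=4.
Step 6. [r4c3∈{2}] r4c3 has the single candidate 2 ⇒ r4c3=2.
Step 7. [r2c3∈{3}] r2c3 is down to just 3 ⇒ r2c3=3.
Step 8. [r2c1∈{1}] only 1 remains possible at r2c1 ⇒ r2c1=1.

Answer: 3 4 1 2 / 1 2 3 4 / 2 3 4 1 / 4 1 2 3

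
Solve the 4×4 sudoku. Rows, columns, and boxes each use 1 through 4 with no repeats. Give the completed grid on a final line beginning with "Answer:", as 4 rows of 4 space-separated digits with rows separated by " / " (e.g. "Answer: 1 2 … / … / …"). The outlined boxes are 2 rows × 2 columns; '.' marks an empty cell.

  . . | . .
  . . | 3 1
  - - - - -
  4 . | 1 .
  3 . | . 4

Step 1. [r3c2∈{2}] r3c2's peers cover all but 2, so r3c2=2.
Step 2. [r1c2∈{1,3,4}] across row 1, 3 lands solely at r1c2. So r1c2=3.
Step 3. [r1c4∈{2}] r1c4 has the single candidate 2, so r1c4=2.
Step 4. [r2c1∈{2}] r2c1 is down to just 2 ⇒ r2c1=2.
Step 5. [r4c2∈{1}] r4c2's peers cover all but 1, so r4c2=1.
Step 6. [r4c3∈{2}] only 2 remains possible at r4c3, so r4c3=2.
Step 7. [r1c1∈{1}] r1c1's peers cover all but 1. So r1c1=1.
Step 8. [r3c4∈{3}] nothing but 3 survives at r3c4, so r3c4=3.
Step 9. [r1c3∈{4}] r1c3's peers cover all but 4, so r1c3=4.
Step 10. [r2c2∈{4}] r2c2's peers cover all but 4, so r2c2=4.

Answer: 1 3 4 2 / 2 4 3 1 / 4 2 1 3 / 3 1 2 4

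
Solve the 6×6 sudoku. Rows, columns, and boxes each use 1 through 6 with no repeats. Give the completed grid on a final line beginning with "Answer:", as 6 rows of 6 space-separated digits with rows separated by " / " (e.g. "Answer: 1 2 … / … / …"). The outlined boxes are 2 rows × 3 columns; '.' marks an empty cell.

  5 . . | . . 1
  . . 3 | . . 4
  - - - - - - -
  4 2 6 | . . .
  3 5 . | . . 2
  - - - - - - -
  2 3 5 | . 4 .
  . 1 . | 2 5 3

Step 1. [r2c2∈{6}] r2c2 has the single candidate 6. So r2c2=6.
Step 2. [r5c4∈{1,6}] 1 has one home in row 5: r5c4, so r5c4=1.
Step 3. [r1c3∈{2,4}] 2 has one home in col 3: r1c3 ⇒ r1c3=2.
Step 4. [r3c5∈{1,3}] r3c5 is the only open cell in row 3 admitting 1. So r3c5=1.
Step 5. [r3c4∈{3,5}] across row 3, 3 lands solely at r3c4, so r3c4=3.
Step 6. [r1c4∈{6}] only 6 remains possible at r1c4. So r1c4=6.
Step 7. [r2c1∈{1}] r2c1 is down to just 1 ⇒ r2c1=1.
Step 8. [r3c6∈{5}] r3c6's peers cover all but 5, so r3c6=5.
Step 9. [r1c5∈{3}] nothing but 3 survives at r1c5. So r1c5=3.
Step 10. [r4c3∈{1}] r4c3 is down to just 1. So r4c3=1.
Step 11. [r5c6∈{6}] r5c6's peers cover all but 6, so r5c6=6.
Step 12. [r4c4∈{4}] r4c4 has the single candidate 4 ⇒ r4c4=4.
Step 13. [r4c5∈{6}] nothing but 6 survives at r4c5 ⇒ r4c5=6.
Step 14. [r2c5∈{2}] r2c5's peers cover all but 2, so r2c5=2.
Step 15. [r1c2∈{4}] r1c2's peers cover all but 4. So r1c2=4.
Step 16. [r2c4∈{5}] only 5 remains possible at r2c4. So r2c4=5.
Step 17. [r6c3∈{4}] nothing but 4 survives at r6c3 ⇒ r6c3=4.
Step 18. [r6c1∈{6}] nothing but 6 survives at r6c1 ⇒ r6c1=6.

Answer: 5 4 2 6 3 1 / 1 6 3 5 2 4 / 4 2 6 3 1 5 / 3 5 1 4 6 2 / 2 3 5 1 4 6 / 6 1 4 2 5 3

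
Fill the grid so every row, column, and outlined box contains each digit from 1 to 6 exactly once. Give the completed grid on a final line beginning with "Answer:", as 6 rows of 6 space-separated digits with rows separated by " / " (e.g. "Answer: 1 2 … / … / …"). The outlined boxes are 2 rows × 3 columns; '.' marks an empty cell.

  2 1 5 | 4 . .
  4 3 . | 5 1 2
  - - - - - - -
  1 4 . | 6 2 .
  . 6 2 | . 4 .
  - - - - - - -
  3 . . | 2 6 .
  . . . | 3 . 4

Step 1. [r4c6∈{1,3,5}] 3 has one home in row 4: r4c6. So r4c6=3.
Step 2. [r6c5∈{5}] r6c5's peers cover all but 5, so r6c5=5.
Step 3. [r6c3∈{1,6}] r6c3 is the only open cell in row 6 admitting 1 ⇒ r6c3=1.
Step 4. [r4c1∈{5}] only 5 remains possible at r4c1 ⇒ r4c1=5.
Step 5. [r5c6∈{1}] r5c6 is down to just 1. So r5c6=1.
Step 6. [r5c3∈{4}] r5c3 is down to just 4 ⇒ r5c3=4.
Step 7. [r1c5∈{3}] r1c5 has the single candidate 3. So r1c5=3.
Step 8. [r3c6∈{5}] r3c6 has the single candidate 5. So r3c6=5.
Step 9. [r4c4∈{1}] r4c4 is down to just 1, so r4c4=1.
Step 10. [r2c3∈{6}] r2c3's peers cover all but 6. So r2c3=6.
Step 11. [r6c2∈{2}] r6c2 is down to just 2 ⇒ r6c2=2.
Step 12. [r6c1∈{6}] r6c1's peers cover all but 6 ⇒ r6c1=6.
Step 13. [r3c3∈{3}] r3c3 is down to just 3, so r3c3=3.
Step 14. [r5c2∈{5}] r5c2's peers cover all but 5, so r5c2=5.
Step 15. [r1c6∈{6}] only 6 remains possible at r1c6 ⇒ r1c6=6.

Answer: 2 1 5 4 3 6 / 4 3 6 5 1 2 / 1 4 3 6 2 5 / 5 6 2 1 4 3 / 3 5 4 2 6 1 / 6 2 1 3 5 4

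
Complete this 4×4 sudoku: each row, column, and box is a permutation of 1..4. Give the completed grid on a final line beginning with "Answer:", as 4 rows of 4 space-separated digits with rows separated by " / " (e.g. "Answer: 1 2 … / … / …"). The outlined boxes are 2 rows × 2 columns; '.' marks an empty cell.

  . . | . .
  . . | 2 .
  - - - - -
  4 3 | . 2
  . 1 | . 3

Step 1. [r1c3∈{1,3,4}] 3 has one home in col 3: r1c3 ⇒ r1c3=3.
Step 2. [r1c2∈{2,4}] across col 2, 2 lands solely at r1c2, so r1c2=2.
Step 3. [r1c4∈{1,4}] in row 1, 4 fits only at r1c4. So r1c4=4.
Step 4. [r2c1∈{1,3}] 3 has one home in row 2: r2c1, so r2c1=3.
Step 5. [r2c4∈{1}] only 1 remains possible at r2c4, so r2c4=1.
Step 6. [r4c1∈{2}] r4c1 is down to just 2. So r4c1=2.
Step 7. [r4c3∈{4}] r4c3's peers cover all but 4 ⇒ r4c3=4.
Step 8. [r2c2∈{4}] only 4 remains possible at r2c2. So r2c2=4.
Step 9. [r1c1∈{1}] r1c1 is down to just 1, so r1c1=1.
Step 10. [r3c3∈{1}] r3c3's peers cover all but 1, so r3c3=1.

Answer: 1 2 3 4 / 3 4 2 1 / 4 3 1 2 / 2 1 4 3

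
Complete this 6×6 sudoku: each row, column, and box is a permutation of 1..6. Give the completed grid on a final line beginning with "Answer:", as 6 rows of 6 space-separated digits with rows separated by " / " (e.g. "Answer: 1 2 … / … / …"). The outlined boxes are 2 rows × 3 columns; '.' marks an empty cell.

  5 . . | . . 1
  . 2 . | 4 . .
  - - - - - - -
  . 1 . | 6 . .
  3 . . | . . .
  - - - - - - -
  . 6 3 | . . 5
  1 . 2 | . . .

Step 1. [r4c4∈{1,2,5}] across col 4, 5 lands solely at r4c4. So r4c4=5.
Step 2. [r4c2∈{4}] nothing but 4 survives at r4c2, so r4c2=4.
Step 3. [r2c1∈{6}] only 6 remains possible at r2c1, so r2c1=6.
Step 4. [r2c6∈{3}] r2c6 has the single candidate 3, so r2c6=3.
Step 5. [r3c5∈{2,3,4}] across row 3, 3 lands solely at r3c5, so r3c5=3.
Step 6. [r4c5∈{1,2}] 1 has one home in row 4: r4c5 ⇒ r4c5=1.
Step 7. [r6c6∈{4,6}] in col 6, 6 fits only at r6c6. So r6c6=6.
Step 8. [r1c4∈{2}] nothing but 2 survives at r1c4, so r1c4=2.
Step 9. [r6c5∈{4}] r6c5's peers cover all but 4. So r6c5=4.
Step 10. [r3c6∈{2,4}] r3c6 is the only open cell in row 3 admitting 4. So r3c6=4.
Step 11. [r6c4∈{3}] nothing but 3 survives at r6c4 ⇒ r6c4=3.
Step 12. [r5c1∈{4}] r5c1 is down to just 4 ⇒ r5c1=4.
Step 13. [r1c5∈{6}] only 6 remains possible at r1c5. So r1c5=6.
Step 14. [r6c2∈{5}] r6c2 has the single candidate 5, so r6c2=5.
Step 15. [r2c5∈{5}] r2c5's peers cover all but 5 ⇒ r2c5=5.
Step 16. [r3c3∈{5}] r3c3 has the single candidate 5. So r3c3=5.
Step 17. [r4c3∈{6}] r4c3's peers cover all but 6 ⇒ r4c3=6.
Step 18. [r5c4∈{1}] nothing but 1 survives at r5c4 ⇒ r5c4=1.
Step 19. [r2c3∈{1}] r2c3 is down to just 1. So r2c3=1.
Step 20. [r1c2∈{3}] r1c2's peers cover all but 3 ⇒ r1c2=3.
Step 21. [r1c3∈{4}] nothing but 4 survives at r1c3 ⇒ r1c3=4.
Step 22. [r5c5∈{2}] r5c5 is down to just 2. So r5c5=2.
Step 23. [r3c1∈{2}] r3c1 has the single candidate 2, so r3c1=2.
Step 24. [r4c6∈{2}] nothing but 2 survives at r4c6. So r4c6=2.

Answer: 5 3 4 2 6 1 / 6 2 1 4 5 3 / 2 1 5 6 3 4 / 3 4 6 5 1 2 / 4 6 3 1 2 5 / 1 5 2 3 4 6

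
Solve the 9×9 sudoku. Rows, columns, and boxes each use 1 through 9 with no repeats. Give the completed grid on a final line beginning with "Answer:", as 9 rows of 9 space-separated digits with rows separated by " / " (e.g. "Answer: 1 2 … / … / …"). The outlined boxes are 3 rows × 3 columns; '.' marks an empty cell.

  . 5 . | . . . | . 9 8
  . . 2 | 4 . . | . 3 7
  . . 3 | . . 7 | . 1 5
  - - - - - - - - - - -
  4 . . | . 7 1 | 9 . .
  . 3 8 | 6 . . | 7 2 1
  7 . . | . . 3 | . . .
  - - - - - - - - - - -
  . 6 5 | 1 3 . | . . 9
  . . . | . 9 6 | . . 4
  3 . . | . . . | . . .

Step 1. [r9c9∈{2,6}] across col 9, 2 lands solely at r9c9 ⇒ r9c9=2.
Step 2. [r7c7∈{8}] only 8 remains possible at r7c7 ⇒ r7c7=8.
Step 3. [r1c6∈{2}] r1c6 has the single candidate 2. So r1c6=2.
Step 4. [r8c4∈{2,5,7,8}] 2 has one home in box 8: r8c4 ⇒ r8c4=2.
Step 5. [r2c7∈{6}] r2c7 has the single candidate 6 ⇒ r2c7=6.
Step 6. [r1c3∈{1,4,6,7}] row 1 places 7 nowhere but r1c3 ⇒ r1c3=7.
Step 7. [r8c3∈{1}] r8c3 is down to just 1. So r8c3=1.
Step 8. [r6c8∈{4,5,6,8}] across col 8, 4 lands solely at r6c8 ⇒ r6c8=4.
Step 9. [r6c7∈{5}] r6c7 has the single candidate 5, so r6c7=5.
Step 10. [r8c1∈{8}] only 8 remains possible at r8c1. So r8c1=8.
Step 11. [r4c4∈{5,8}] r4c4 is the only open cell in row 4 admitting 5. So r4c4=5.
Step 12. [r3c2∈{4,8,9}] 4 has one home in box 1: r3c2 ⇒ r3c2=4.
Step 13. [r2c2∈{1,8,9}] in col 2, 8 fits only at r2c2. So r2c2=8.
Step 14. [r9c6∈{4,5,8}] across col 6, 8 lands solely at r9c6 ⇒ r9c6=8.
Step 15. [r6c9∈{6}] r6c9 is down to just 6. So r6c9=6.
Step 16. [r6c3∈{9}] nothing but 9 survives at r6c3. So r6c3=9.
Step 17. [r9c5∈{4,5}] r9c5 is the only open cell in box 8 admitting 5, so r9c5=5.
Step 18. [r3c4∈{8,9}] in col 4, 9 fits only at r3c4 ⇒ r3c4=9.
Step 19. [r3c5∈{6,8}] r3c5 is the only open cell in row 3 admitting 8. So r3c5=8.
Step 20. [r2c5∈{1}] only 1 remains possible at r2c5, so r2c5=1.
Step 21. [r7c8∈{7}] only 7 remains possible at r7c8, so r7c8=7.
Step 22. [r3c1∈{6}] r3c1's peers cover all but 6. So r3c1=6.
Step 23. [r8c2∈{7}] r8c2 has the single candidate 7. So r8c2=7.
Step 24. [r6c2∈{1,2}] row 6 places 1 nowhere but r6c2. So r6c2=1.
Step 25. [r5c6∈{4,9}] across row 5, 9 lands solely at r5c6. So r5c6=9.
Step 26. [r7c1∈{2}] only 2 remains possible at r7c1, so r7c1=2.
Step 27. [r1c4∈{3}] r1c4 has the single candidate 3. So r1c4=3.
Step 28. [r9c4∈{7}] only 7 remains possible at r9c4. So r9c4=7.
Step 29. [r6c4∈{8}] only 8 remains possible at r6c4, so r6c4=8.
Step 30. [r4c3∈{6}] r4c3 is down to just 6. So r4c3=6.
Step 31. [r7c6∈{4}] r7c6 has the single candidate 4, so r7c6=4.
Step 32. [r9c7∈{1}] r9c7's peers cover all but 1. So r9c7=1.
Step 33. [r5c5∈{4}] only 4 remains possible at r5c5, so r5c5=4.
Step 34. [r8c7∈{3}] nothing but 3 survives at r8c7 ⇒ r8c7=3.
Step 35. [r4c9∈{3}] r4c9 is down to just 3, so r4c9=3.
Step 36. [r9c3∈{4}] nothing but 4 survives at r9c3. So r9c3=4.
Step 37. [r6c5∈{2}] r6c5 is down to just 2, so r6c5=2.
Step 38. [r9c8∈{6}] only 6 remains possible at r9c8. So r9c8=6.
Step 39. [r4c2∈{2}] only 2 remains possible at r4c2, so r4c2=2.
Step 40. [r2c6∈{5}] r2c6's peers cover all but 5 ⇒ r2c6=5.
Step 41. [r5c1∈{5}] r5c1 has the single candidate 5, so r5c1=5.
Step 42. [r3c7∈{2}] only 2 remains possible at r3c7. So r3c7=2.
Step 43. [r8c8∈{5}] r8c8's peers cover all but 5. So r8c8=5.
Step 44. [r9c2∈{9}] r9c2's peers cover all but 9 ⇒ r9c2=9.
Step 45. [r4c8∈{8}] r4c8 is down to just 8. So r4c8=8.
Step 46. [r1c5∈{6}] r1c5 has the single candidate 6. So r1c5=6.
Step 47. [r1c1∈{1}] r1c1 is down to just 1. So r1c1=1.
Step 48. [r2c1∈{9}] r2c1 has the single candidate 9 ⇒ r2c1=9.
Step 49. [r1c7∈{4}] r1c7 is down to just 4 ⇒ r1c7=4.

Answer: 1 5 7 3 6 2 4 9 8 / 9 8 2 4 1 5 6 3 7 / 6 4 3 9 8 7 2 1 5 / 4 2 6 5 7 1 9 8 3 / 5 3 8 6 4 9 7 2 1 / 7 1 9 8 2 3 5 4 6 / 2 6 5 1 3 4 8 7 9 / 8 7 1 2 9 6 3 5 4 / 3 9 4 7 5 8 1 6 2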